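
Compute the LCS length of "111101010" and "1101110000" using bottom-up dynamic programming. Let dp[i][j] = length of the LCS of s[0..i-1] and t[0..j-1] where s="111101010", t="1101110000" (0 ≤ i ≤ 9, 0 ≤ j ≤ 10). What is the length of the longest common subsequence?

7

   ''  1  1  0  1  1  1  0  0  0  0
''  0  0  0  0  0  0  0  0  0  0  0
 1  0  1  1  1  1  1  1  1  1  1  1
 1  0  1  2  2  2  2  2  2  2  2  2
 1  0  1  2  2  3  3  3  3  3  3  3
 1  0  1  2  2  3  4  4  4  4  4  4
 0  0  1  2  3  3  4  4  5  5  5  5
 1  0  1  2  3  4  4  5  5  5  5  5
 0  0  1  2  3  4  4  5  6  6  6  6
 1  0  1  2  3  4  5  5  6  6  6  6
 0  0  1  2  3  4  5  5  6  7  7  7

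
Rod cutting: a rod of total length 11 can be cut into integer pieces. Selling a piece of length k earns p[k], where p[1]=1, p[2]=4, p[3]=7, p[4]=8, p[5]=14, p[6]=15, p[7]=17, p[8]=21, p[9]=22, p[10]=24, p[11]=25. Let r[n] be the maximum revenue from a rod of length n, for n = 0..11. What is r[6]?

15

   n    0    1    2    3    4    5    6    7    8    9   10   11
r[n]    0    1    4    7    8   14   15   18   21   22   28   29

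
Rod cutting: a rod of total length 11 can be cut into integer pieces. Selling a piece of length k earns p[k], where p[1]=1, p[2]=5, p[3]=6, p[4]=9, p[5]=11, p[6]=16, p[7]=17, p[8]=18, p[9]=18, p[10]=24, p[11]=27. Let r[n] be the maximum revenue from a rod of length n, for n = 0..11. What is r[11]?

   n    0    1    2    3    4    5    6    7    8    9   10   11
r[n]    0    1    5    6   10   11   16   17   21   22   26   27

27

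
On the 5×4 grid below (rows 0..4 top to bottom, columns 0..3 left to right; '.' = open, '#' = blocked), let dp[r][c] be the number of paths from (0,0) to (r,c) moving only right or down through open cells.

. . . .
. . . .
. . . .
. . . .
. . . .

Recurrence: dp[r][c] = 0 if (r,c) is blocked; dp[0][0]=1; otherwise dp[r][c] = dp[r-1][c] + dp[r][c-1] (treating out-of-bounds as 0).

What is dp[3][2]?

10

r\c   0   1   2   3
  0   1   1   1   1
  1   1   2   3   4
  2   1   3   6  10
  3   1   4  10  20
  4   1   5  15  35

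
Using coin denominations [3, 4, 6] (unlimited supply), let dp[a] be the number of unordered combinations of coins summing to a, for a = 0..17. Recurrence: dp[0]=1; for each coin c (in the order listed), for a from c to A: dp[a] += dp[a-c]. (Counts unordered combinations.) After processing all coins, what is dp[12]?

after  coin     0     1     2     3     4     5     6     7     8     9    10    11    12    13    14    15    16    17
          3     1     0     0     1     0     0     1     0     0     1     0     0     1     0     0     1     0     0
          4     1     0     0     1     1     0     1     1     1     1     1     1     2     1     1     2     2     1
          6     1     0     0     1     1     0     2     1     1     2     2     1     4     2     2     4     4     2

4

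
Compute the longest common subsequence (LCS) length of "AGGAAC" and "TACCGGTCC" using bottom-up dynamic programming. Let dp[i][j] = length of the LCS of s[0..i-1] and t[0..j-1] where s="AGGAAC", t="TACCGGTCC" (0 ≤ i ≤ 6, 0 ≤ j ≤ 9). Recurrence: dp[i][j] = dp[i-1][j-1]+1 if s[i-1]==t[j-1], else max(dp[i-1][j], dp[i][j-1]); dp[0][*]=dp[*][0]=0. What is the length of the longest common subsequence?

4

   ''  T  A  C  C  G  G  T  C  C
''  0  0  0  0  0  0  0  0  0  0
 A  0  0  1  1  1  1  1  1  1  1
 G  0  0  1  1  1  2  2  2  2  2
 G  0  0  1  1  1  2  3  3  3  3
 A  0  0  1  1  1  2  3  3  3  3
 A  0  0  1  1  1  2  3  3  3  3
 C  0  0  1  2  2  2  3  3  4  4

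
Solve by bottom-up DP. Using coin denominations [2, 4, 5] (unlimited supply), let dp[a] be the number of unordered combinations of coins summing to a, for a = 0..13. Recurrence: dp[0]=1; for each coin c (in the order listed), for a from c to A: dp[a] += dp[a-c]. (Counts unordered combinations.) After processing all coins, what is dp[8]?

after  coin     0     1     2     3     4     5     6     7     8     9    10    11    12    13
          2     1     0     1     0     1     0     1     0     1     0     1     0     1     0
          4     1     0     1     0     2     0     2     0     3     0     3     0     4     0
          5     1     0     1     0     2     1     2     1     3     2     4     2     5     3

3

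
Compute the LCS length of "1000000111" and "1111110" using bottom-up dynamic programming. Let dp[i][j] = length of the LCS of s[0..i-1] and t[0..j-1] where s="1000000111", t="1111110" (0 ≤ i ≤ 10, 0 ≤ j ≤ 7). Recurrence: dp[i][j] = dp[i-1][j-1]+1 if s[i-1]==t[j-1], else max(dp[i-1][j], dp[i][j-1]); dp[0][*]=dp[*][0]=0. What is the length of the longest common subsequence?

4

   ''  1  1  1  1  1  1  0
''  0  0  0  0  0  0  0  0
 1  0  1  1  1  1  1  1  1
 0  0  1  1  1  1  1  1  2
 0  0  1  1  1  1  1  1  2
 0  0  1  1  1  1  1  1  2
 0  0  1  1  1  1  1  1  2
 0  0  1  1  1  1  1  1  2
 0  0  1  1  1  1  1  1  2
 1  0  1  2  2  2  2  2  2
 1  0  1  2  3  3  3  3  3
 1  0  1  2  3  4  4  4  4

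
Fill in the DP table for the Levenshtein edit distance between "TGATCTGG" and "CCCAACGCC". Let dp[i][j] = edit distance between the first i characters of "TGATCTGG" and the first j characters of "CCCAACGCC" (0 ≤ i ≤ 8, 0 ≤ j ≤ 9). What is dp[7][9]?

7

   ''  C  C  C  A  A  C  G  C  C
''  0  1  2  3  4  5  6  7  8  9
 T  1  1  2  3  4  5  6  7  8  9
 G  2  2  2  3  4  5  6  6  7  8
 A  3  3  3  3  3  4  5  6  7  8
 T  4  4  4  4  4  4  5  6  7  8
 C  5  4  4  4  5  5  4  5  6  7
 T  6  5  5  5  5  6  5  5  6  7
 G  7  6  6  6  6  6  6  5  6  7
 G  8  7  7  7  7  7  7  6  6  7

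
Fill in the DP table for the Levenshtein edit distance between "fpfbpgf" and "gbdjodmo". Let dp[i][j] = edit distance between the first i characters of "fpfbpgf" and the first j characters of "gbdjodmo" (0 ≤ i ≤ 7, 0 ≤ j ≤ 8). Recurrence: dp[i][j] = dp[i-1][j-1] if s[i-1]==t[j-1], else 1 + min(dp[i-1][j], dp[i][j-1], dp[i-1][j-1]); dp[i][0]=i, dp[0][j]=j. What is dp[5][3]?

4

   ''  g  b  d  j  o  d  m  o
''  0  1  2  3  4  5  6  7  8
 f  1  1  2  3  4  5  6  7  8
 p  2  2  2  3  4  5  6  7  8
 f  3  3  3  3  4  5  6  7  8
 b  4  4  3  4  4  5  6  7  8
 p  5  5  4  4  5  5  6  7  8
 g  6  5  5  5  5  6  6  7  8
 f  7  6  6  6  6  6  7  7  8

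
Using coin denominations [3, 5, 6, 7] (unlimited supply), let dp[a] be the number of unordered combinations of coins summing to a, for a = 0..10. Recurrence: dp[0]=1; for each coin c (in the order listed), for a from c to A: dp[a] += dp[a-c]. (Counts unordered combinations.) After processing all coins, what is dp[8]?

1

after  coin     0     1     2     3     4     5     6     7     8     9    10
          3     1     0     0     1     0     0     1     0     0     1     0
          5     1     0     0     1     0     1     1     0     1     1     1
          6     1     0     0     1     0     1     2     0     1     2     1
          7     1     0     0     1     0     1     2     1     1     2     2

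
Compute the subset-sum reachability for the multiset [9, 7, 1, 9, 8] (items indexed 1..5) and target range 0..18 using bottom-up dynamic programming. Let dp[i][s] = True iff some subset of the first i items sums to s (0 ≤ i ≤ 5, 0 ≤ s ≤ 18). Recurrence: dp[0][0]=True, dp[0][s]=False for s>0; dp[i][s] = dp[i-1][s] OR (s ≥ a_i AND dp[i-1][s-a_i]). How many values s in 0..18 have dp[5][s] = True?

i\s   0   1   2   3   4   5   6   7   8   9  10  11  12  13  14  15  16  17  18
  0   T   F   F   F   F   F   F   F   F   F   F   F   F   F   F   F   F   F   F
  1   T   F   F   F   F   F   F   F   F   T   F   F   F   F   F   F   F   F   F
  2   T   F   F   F   F   F   F   T   F   T   F   F   F   F   F   F   T   F   F
  3   T   T   F   F   F   F   F   T   T   T   T   F   F   F   F   F   T   T   F
  4   T   T   F   F   F   F   F   T   T   T   T   F   F   F   F   F   T   T   T
  5   T   T   F   F   F   F   F   T   T   T   T   F   F   F   F   T   T   T   T

10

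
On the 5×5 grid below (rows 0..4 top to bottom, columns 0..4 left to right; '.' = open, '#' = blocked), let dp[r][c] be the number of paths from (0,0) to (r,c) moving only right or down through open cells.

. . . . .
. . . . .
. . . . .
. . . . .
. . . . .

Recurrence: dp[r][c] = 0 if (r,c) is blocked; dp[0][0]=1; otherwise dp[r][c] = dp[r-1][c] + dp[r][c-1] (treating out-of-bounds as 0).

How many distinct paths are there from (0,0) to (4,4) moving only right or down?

70

r\c   0   1   2   3   4
  0   1   1   1   1   1
  1   1   2   3   4   5
  2   1   3   6  10  15
  3   1   4  10  20  35
  4   1   5  15  35  70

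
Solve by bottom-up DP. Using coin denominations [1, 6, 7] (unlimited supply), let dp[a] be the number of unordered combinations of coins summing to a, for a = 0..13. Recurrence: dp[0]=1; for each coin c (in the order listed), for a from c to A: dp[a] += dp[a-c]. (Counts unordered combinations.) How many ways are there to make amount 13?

after  coin     0     1     2     3     4     5     6     7     8     9    10    11    12    13
          1     1     1     1     1     1     1     1     1     1     1     1     1     1     1
          6     1     1     1     1     1     1     2     2     2     2     2     2     3     3
          7     1     1     1     1     1     1     2     3     3     3     3     3     4     5

5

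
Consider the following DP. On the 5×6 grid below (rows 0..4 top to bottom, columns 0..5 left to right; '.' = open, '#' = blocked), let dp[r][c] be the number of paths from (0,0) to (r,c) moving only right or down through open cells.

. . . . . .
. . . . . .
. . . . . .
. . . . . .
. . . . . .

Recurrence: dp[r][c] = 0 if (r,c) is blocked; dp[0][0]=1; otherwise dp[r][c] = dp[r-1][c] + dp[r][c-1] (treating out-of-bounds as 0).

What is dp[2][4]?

15

r\c   0   1   2   3   4   5
  0   1   1   1   1   1   1
  1   1   2   3   4   5   6
  2   1   3   6  10  15  21
  3   1   4  10  20  35  56
  4   1   5  15  35  70 126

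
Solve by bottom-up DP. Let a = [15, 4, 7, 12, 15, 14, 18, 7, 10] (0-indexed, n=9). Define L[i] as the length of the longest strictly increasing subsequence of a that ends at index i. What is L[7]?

   i    0    1    2    3    4    5    6    7    8
a[i]   15    4    7   12   15   14   18    7   10
L[i]    1    1    2    3    4    4    5    2    3

2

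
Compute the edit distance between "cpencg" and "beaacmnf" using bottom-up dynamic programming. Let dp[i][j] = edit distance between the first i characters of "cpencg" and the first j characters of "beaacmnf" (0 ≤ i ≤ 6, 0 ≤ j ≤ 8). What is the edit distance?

7

   ''  b  e  a  a  c  m  n  f
''  0  1  2  3  4  5  6  7  8
 c  1  1  2  3  4  4  5  6  7
 p  2  2  2  3  4  5  5  6  7
 e  3  3  2  3  4  5  6  6  7
 n  4  4  3  3  4  5  6  6  7
 c  5  5  4  4  4  4  5  6  7
 g  6  6  5  5  5  5  5  6  7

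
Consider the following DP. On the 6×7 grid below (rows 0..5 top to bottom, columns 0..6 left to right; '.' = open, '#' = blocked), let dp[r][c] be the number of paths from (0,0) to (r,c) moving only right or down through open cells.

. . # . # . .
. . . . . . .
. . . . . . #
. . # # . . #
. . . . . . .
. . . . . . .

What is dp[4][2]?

5

r\c   0   1   2   3   4   5   6
  0   1   1   0   0   0   0   0
  1   1   2   2   2   2   2   2
  2   1   3   5   7   9  11   0
  3   1   4   0   0   9  20   0
  4   1   5   5   5  14  34  34
  5   1   6  11  16  30  64  98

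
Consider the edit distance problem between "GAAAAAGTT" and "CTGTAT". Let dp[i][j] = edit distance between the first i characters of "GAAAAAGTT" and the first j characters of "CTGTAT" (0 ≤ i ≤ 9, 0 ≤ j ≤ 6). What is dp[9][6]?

   ''  C  T  G  T  A  T
''  0  1  2  3  4  5  6
 G  1  1  2  2  3  4  5
 A  2  2  2  3  3  3  4
 A  3  3  3  3  4  3  4
 A  4  4  4  4  4  4  4
 A  5  5  5  5  5  4  5
 A  6  6  6  6  6  5  5
 G  7  7  7  6  7  6  6
 T  8  8  7  7  6  7  6
 T  9  9  8  8  7  7  7

7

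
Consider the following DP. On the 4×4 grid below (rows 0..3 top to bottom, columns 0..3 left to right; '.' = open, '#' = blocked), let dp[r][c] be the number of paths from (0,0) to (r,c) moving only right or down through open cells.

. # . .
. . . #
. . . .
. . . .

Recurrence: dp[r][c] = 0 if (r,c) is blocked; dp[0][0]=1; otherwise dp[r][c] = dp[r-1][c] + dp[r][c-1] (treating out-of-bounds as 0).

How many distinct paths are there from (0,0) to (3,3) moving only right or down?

9

r\c   0   1   2   3
  0   1   0   0   0
  1   1   1   1   0
  2   1   2   3   3
  3   1   3   6   9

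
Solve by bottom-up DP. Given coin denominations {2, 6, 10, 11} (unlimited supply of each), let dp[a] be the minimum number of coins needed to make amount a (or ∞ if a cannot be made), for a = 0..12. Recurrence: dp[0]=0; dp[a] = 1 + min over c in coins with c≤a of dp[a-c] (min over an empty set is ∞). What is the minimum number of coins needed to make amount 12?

 a  0  1  2  3  4  5  6  7  8  9 10 11 12
dp  0  -  1  -  2  -  1  -  2  -  1  1  2
(- denotes ∞ / unreachable)

2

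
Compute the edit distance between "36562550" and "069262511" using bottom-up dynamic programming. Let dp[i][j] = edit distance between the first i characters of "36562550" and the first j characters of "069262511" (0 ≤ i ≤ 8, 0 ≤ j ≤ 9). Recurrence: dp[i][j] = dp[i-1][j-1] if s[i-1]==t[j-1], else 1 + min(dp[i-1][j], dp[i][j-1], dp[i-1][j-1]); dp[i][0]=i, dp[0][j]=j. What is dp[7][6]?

5

   ''  0  6  9  2  6  2  5  1  1
''  0  1  2  3  4  5  6  7  8  9
 3  1  1  2  3  4  5  6  7  8  9
 6  2  2  1  2  3  4  5  6  7  8
 5  3  3  2  2  3  4  5  5  6  7
 6  4  4  3  3  3  3  4  5  6  7
 2  5  5  4  4  3  4  3  4  5  6
 5  6  6  5  5  4  4  4  3  4  5
 5  7  7  6  6  5  5  5  4  4  5
 0  8  7  7  7  6  6  6  5  5  5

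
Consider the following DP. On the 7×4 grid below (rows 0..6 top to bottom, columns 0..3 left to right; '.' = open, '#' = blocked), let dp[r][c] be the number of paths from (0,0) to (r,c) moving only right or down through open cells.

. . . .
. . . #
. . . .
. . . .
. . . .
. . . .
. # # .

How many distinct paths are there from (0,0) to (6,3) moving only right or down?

52

r\c   0   1   2   3
  0   1   1   1   1
  1   1   2   3   0
  2   1   3   6   6
  3   1   4  10  16
  4   1   5  15  31
  5   1   6  21  52
  6   1   0   0  52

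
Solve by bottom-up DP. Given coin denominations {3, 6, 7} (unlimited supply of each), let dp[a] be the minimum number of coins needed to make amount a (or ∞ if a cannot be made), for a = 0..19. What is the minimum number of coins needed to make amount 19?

3

 a  0  1  2  3  4  5  6  7  8  9 10 11 12 13 14 15 16 17 18 19
dp  0  -  -  1  -  -  1  1  -  2  2  -  2  2  2  3  3  3  3  3
(- denotes ∞ / unreachable)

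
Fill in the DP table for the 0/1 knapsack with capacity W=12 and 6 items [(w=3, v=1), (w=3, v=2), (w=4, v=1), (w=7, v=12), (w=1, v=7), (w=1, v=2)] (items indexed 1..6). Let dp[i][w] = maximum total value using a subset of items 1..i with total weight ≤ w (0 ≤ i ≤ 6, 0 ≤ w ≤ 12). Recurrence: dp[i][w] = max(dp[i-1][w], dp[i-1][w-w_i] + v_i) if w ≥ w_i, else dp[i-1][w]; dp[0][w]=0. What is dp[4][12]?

14

i\w   0   1   2   3   4   5   6   7   8   9  10  11  12
  0   0   0   0   0   0   0   0   0   0   0   0   0   0
  1   0   0   0   1   1   1   1   1   1   1   1   1   1
  2   0   0   0   2   2   2   3   3   3   3   3   3   3
  3   0   0   0   2   2   2   3   3   3   3   4   4   4
  4   0   0   0   2   2   2   3  12  12  12  14  14  14
  5   0   7   7   7   9   9   9  12  19  19  19  21  21
  6   0   7   9   9   9  11  11  12  19  21  21  21  23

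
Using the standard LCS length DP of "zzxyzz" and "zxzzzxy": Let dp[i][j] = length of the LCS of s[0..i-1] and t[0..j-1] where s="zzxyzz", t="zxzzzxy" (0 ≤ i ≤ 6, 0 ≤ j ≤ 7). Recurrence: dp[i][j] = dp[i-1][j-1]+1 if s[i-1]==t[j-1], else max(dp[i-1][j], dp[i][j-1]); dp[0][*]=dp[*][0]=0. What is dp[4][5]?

2

   ''  z  x  z  z  z  x  y
''  0  0  0  0  0  0  0  0
 z  0  1  1  1  1  1  1  1
 z  0  1  1  2  2  2  2  2
 x  0  1  2  2  2  2  3  3
 y  0  1  2  2  2  2  3  4
 z  0  1  2  3  3  3  3  4
 z  0  1  2  3  4  4  4  4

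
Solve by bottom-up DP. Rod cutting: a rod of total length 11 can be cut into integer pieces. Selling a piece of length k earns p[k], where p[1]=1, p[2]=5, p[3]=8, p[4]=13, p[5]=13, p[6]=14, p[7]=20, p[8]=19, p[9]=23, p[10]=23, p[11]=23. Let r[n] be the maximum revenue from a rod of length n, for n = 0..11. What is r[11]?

   n    0    1    2    3    4    5    6    7    8    9   10   11
r[n]    0    1    5    8   13   14   18   21   26   27   31   34

34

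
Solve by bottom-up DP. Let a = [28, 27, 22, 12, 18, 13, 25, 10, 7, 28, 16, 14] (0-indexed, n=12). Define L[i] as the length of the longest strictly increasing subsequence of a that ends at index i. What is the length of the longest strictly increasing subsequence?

   i    0    1    2    3    4    5    6    7    8    9   10   11
a[i]   28   27   22   12   18   13   25   10    7   28   16   14
L[i]    1    1    1    1    2    2    3    1    1    4    3    3

4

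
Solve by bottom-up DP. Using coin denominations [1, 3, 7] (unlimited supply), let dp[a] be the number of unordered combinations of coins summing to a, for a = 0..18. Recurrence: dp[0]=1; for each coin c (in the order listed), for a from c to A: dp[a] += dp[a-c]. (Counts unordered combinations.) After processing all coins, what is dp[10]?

after  coin     0     1     2     3     4     5     6     7     8     9    10    11    12    13    14    15    16    17    18
          1     1     1     1     1     1     1     1     1     1     1     1     1     1     1     1     1     1     1     1
          3     1     1     1     2     2     2     3     3     3     4     4     4     5     5     5     6     6     6     7
          7     1     1     1     2     2     2     3     4     4     5     6     6     7     8     9    10    11    12    13

6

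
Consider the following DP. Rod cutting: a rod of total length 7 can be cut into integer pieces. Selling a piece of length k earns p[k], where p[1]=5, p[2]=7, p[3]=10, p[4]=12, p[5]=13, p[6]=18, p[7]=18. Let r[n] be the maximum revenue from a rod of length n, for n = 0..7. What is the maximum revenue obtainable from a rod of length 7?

   n    0    1    2    3    4    5    6    7
r[n]    0    5   10   15   20   25   30   35

35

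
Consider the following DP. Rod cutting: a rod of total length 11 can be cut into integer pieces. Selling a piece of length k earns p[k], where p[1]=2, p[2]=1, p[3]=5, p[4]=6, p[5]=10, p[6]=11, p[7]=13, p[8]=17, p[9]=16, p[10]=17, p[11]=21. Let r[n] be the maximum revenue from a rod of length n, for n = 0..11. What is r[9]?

19

   n    0    1    2    3    4    5    6    7    8    9   10   11
r[n]    0    2    4    6    8   10   12   14   17   19   21   23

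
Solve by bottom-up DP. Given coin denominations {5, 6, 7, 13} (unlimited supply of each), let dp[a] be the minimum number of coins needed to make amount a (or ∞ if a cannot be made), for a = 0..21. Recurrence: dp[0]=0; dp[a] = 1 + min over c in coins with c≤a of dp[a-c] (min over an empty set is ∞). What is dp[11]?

 a  0  1  2  3  4  5  6  7  8  9 10 11 12 13 14 15 16 17 18 19 20 21
dp  0  -  -  -  -  1  1  1  -  -  2  2  2  1  2  3  3  3  2  2  2  3
(- denotes ∞ / unreachable)

2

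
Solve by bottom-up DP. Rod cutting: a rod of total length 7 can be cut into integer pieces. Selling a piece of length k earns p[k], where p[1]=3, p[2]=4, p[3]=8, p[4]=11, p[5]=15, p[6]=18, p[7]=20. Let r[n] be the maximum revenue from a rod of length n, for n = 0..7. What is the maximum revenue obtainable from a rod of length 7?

21

   n    0    1    2    3    4    5    6    7
r[n]    0    3    6    9   12   15   18   21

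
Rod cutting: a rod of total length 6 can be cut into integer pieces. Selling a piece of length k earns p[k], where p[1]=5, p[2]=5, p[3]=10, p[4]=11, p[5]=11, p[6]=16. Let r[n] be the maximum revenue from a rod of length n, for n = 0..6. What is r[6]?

   n    0    1    2    3    4    5    6
r[n]    0    5   10   15   20   25   30

30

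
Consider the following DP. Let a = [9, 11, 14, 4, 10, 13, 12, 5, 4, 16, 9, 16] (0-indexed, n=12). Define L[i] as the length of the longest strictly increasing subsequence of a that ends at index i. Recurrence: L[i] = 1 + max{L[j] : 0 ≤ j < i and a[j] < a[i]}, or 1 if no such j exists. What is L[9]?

   i    0    1    2    3    4    5    6    7    8    9   10   11
a[i]    9   11   14    4   10   13   12    5    4   16    9   16
L[i]    1    2    3    1    2    3    3    2    1    4    3    4

4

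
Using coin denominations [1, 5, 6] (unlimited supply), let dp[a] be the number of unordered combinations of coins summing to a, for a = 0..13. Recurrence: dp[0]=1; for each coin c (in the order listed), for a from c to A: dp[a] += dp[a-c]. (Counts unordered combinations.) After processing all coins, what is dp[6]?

after  coin     0     1     2     3     4     5     6     7     8     9    10    11    12    13
          1     1     1     1     1     1     1     1     1     1     1     1     1     1     1
          5     1     1     1     1     1     2     2     2     2     2     3     3     3     3
          6     1     1     1     1     1     2     3     3     3     3     4     5     6     6

3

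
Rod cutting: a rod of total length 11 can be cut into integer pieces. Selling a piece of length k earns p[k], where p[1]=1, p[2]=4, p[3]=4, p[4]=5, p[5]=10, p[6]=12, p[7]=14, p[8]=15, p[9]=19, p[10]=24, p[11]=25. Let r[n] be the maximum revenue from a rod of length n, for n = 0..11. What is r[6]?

12

   n    0    1    2    3    4    5    6    7    8    9   10   11
r[n]    0    1    4    5    8   10   12   14   16   19   24   25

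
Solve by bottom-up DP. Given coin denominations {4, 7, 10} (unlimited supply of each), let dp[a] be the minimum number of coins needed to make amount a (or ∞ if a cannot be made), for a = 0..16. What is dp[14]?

2

 a  0  1  2  3  4  5  6  7  8  9 10 11 12 13 14 15 16
dp  0  -  -  -  1  -  -  1  2  -  1  2  3  -  2  3  4
(- denotes ∞ / unreachable)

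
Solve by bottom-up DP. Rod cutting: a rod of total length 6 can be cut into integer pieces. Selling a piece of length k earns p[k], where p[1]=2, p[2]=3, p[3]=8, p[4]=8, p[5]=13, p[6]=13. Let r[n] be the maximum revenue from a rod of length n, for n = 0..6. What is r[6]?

16

   n    0    1    2    3    4    5    6
r[n]    0    2    4    8   10   13   16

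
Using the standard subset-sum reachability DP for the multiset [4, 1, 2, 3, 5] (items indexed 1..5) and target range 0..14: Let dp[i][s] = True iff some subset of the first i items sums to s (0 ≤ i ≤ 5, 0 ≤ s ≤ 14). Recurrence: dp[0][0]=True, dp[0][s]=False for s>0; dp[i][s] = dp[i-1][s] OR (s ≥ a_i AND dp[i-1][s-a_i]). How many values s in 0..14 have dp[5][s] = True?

i\s   0   1   2   3   4   5   6   7   8   9  10  11  12  13  14
  0   T   F   F   F   F   F   F   F   F   F   F   F   F   F   F
  1   T   F   F   F   T   F   F   F   F   F   F   F   F   F   F
  2   T   T   F   F   T   T   F   F   F   F   F   F   F   F   F
  3   T   T   T   T   T   T   T   T   F   F   F   F   F   F   F
  4   T   T   T   T   T   T   T   T   T   T   T   F   F   F   F
  5   T   T   T   T   T   T   T   T   T   T   T   T   T   T   T

15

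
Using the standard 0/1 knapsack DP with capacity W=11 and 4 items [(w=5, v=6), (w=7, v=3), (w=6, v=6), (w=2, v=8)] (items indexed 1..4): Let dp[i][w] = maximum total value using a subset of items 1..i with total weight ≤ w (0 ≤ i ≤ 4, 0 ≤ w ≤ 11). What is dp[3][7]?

6

i\w   0   1   2   3   4   5   6   7   8   9  10  11
  0   0   0   0   0   0   0   0   0   0   0   0   0
  1   0   0   0   0   0   6   6   6   6   6   6   6
  2   0   0   0   0   0   6   6   6   6   6   6   6
  3   0   0   0   0   0   6   6   6   6   6   6  12
  4   0   0   8   8   8   8   8  14  14  14  14  14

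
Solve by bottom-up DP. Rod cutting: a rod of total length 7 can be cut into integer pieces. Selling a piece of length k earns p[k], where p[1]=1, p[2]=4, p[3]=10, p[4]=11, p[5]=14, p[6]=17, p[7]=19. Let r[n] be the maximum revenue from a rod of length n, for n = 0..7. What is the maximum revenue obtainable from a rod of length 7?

   n    0    1    2    3    4    5    6    7
r[n]    0    1    4   10   11   14   20   21

21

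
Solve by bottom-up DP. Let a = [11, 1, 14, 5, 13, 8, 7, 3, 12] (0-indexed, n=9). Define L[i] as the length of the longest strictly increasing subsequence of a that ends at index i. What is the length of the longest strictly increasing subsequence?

4

   i    0    1    2    3    4    5    6    7    8
a[i]   11    1   14    5   13    8    7    3   12
L[i]    1    1    2    2    3    3    3    2    4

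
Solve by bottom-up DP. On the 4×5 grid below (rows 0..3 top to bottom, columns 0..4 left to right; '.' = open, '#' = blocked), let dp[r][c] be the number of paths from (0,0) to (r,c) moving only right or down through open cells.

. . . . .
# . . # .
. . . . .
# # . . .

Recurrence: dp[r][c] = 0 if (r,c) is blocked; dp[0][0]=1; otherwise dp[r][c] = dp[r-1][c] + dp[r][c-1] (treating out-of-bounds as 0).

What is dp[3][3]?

6

r\c   0   1   2   3   4
  0   1   1   1   1   1
  1   0   1   2   0   1
  2   0   1   3   3   4
  3   0   0   3   6  10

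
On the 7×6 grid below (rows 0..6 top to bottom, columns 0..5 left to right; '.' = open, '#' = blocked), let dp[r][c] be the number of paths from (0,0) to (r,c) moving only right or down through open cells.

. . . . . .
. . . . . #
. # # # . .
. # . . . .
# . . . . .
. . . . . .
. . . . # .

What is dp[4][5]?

15

r\c   0   1   2   3   4   5
  0   1   1   1   1   1   1
  1   1   2   3   4   5   0
  2   1   0   0   0   5   5
  3   1   0   0   0   5  10
  4   0   0   0   0   5  15
  5   0   0   0   0   5  20
  6   0   0   0   0   0  20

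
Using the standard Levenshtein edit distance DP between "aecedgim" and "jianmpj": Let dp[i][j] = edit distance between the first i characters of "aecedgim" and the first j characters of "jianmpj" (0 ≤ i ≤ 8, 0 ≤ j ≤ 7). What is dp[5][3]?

   ''  j  i  a  n  m  p  j
''  0  1  2  3  4  5  6  7
 a  1  1  2  2  3  4  5  6
 e  2  2  2  3  3  4  5  6
 c  3  3  3  3  4  4  5  6
 e  4  4  4  4  4  5  5  6
 d  5  5  5  5  5  5  6  6
 g  6  6  6  6  6  6  6  7
 i  7  7  6  7  7  7  7  7
 m  8  8  7  7  8  7  8  8

5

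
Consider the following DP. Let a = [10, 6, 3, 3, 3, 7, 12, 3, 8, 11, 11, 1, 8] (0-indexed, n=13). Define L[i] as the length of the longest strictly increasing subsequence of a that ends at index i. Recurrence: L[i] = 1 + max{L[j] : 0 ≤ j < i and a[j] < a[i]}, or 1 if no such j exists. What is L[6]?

   i    0    1    2    3    4    5    6    7    8    9   10   11   12
a[i]   10    6    3    3    3    7   12    3    8   11   11    1    8
L[i]    1    1    1    1    1    2    3    1    3    4    4    1    3

3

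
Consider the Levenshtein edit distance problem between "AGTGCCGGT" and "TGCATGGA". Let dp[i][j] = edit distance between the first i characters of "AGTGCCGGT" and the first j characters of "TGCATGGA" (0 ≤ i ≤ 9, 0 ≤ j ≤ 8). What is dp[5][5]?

   ''  T  G  C  A  T  G  G  A
''  0  1  2  3  4  5  6  7  8
 A  1  1  2  3  3  4  5  6  7
 G  2  2  1  2  3  4  4  5  6
 T  3  2  2  2  3  3  4  5  6
 G  4  3  2  3  3  4  3  4  5
 C  5  4  3  2  3  4  4  4  5
 C  6  5  4  3  3  4  5  5  5
 G  7  6  5  4  4  4  4  5  6
 G  8  7  6  5  5  5  4  4  5
 T  9  8  7  6  6  5  5  5  5

4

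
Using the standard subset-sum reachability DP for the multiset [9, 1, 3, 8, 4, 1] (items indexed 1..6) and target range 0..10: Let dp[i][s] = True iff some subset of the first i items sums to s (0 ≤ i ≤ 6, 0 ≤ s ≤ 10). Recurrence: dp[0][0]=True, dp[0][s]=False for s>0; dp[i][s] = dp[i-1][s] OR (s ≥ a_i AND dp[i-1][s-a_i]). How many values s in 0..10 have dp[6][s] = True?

11

i\s   0   1   2   3   4   5   6   7   8   9  10
  0   T   F   F   F   F   F   F   F   F   F   F
  1   T   F   F   F   F   F   F   F   F   T   F
  2   T   T   F   F   F   F   F   F   F   T   T
  3   T   T   F   T   T   F   F   F   F   T   T
  4   T   T   F   T   T   F   F   F   T   T   T
  5   T   T   F   T   T   T   F   T   T   T   T
  6   T   T   T   T   T   T   T   T   T   T   T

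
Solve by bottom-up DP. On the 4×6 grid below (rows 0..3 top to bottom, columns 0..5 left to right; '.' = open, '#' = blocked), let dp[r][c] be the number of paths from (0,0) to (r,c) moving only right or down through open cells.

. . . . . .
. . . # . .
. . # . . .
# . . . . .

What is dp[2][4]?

r\c   0   1   2   3   4   5
  0   1   1   1   1   1   1
  1   1   2   3   0   1   2
  2   1   3   0   0   1   3
  3   0   3   3   3   4   7

1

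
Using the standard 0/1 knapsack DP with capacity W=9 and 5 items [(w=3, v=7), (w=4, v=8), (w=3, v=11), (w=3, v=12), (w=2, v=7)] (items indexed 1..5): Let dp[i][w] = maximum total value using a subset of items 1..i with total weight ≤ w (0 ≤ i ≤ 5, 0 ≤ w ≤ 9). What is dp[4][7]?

23

i\w   0   1   2   3   4   5   6   7   8   9
  0   0   0   0   0   0   0   0   0   0   0
  1   0   0   0   7   7   7   7   7   7   7
  2   0   0   0   7   8   8   8  15  15  15
  3   0   0   0  11  11  11  18  19  19  19
  4   0   0   0  12  12  12  23  23  23  30
  5   0   0   7  12  12  19  23  23  30  30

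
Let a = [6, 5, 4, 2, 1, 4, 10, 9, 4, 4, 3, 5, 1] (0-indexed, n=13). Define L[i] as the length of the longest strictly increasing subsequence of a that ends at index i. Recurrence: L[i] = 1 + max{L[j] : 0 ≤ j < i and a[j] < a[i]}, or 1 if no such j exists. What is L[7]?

3

   i    0    1    2    3    4    5    6    7    8    9   10   11   12
a[i]    6    5    4    2    1    4   10    9    4    4    3    5    1
L[i]    1    1    1    1    1    2    3    3    2    2    2    3    1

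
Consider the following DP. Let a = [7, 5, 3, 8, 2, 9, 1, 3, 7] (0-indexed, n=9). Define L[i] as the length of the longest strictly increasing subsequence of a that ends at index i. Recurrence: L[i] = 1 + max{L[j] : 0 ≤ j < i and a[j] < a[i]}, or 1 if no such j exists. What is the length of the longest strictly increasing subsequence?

3

   i    0    1    2    3    4    5    6    7    8
a[i]    7    5    3    8    2    9    1    3    7
L[i]    1    1    1    2    1    3    1    2    3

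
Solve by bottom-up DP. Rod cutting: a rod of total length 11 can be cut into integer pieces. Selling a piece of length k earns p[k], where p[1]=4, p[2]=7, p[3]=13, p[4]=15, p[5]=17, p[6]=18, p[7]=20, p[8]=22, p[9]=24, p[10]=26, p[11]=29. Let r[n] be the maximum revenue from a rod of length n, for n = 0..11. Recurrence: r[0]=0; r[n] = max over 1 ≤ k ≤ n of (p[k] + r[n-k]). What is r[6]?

   n    0    1    2    3    4    5    6    7    8    9   10   11
r[n]    0    4    8   13   17   21   26   30   34   39   43   47

26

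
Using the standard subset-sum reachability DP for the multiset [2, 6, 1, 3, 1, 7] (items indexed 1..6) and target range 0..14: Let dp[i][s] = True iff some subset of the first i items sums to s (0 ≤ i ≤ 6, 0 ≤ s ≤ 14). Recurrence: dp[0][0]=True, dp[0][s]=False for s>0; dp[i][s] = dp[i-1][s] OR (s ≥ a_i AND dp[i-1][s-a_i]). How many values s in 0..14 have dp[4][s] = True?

i\s   0   1   2   3   4   5   6   7   8   9  10  11  12  13  14
  0   T   F   F   F   F   F   F   F   F   F   F   F   F   F   F
  1   T   F   T   F   F   F   F   F   F   F   F   F   F   F   F
  2   T   F   T   F   F   F   T   F   T   F   F   F   F   F   F
  3   T   T   T   T   F   F   T   T   T   T   F   F   F   F   F
  4   T   T   T   T   T   T   T   T   T   T   T   T   T   F   F
  5   T   T   T   T   T   T   T   T   T   T   T   T   T   T   F
  6   T   T   T   T   T   T   T   T   T   T   T   T   T   T   T

13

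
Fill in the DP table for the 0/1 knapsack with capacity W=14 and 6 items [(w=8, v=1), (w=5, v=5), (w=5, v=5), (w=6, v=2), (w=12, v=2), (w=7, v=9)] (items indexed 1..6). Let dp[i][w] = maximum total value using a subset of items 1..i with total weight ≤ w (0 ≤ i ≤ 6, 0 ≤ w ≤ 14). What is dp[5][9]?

i\w   0   1   2   3   4   5   6   7   8   9  10  11  12  13  14
  0   0   0   0   0   0   0   0   0   0   0   0   0   0   0   0
  1   0   0   0   0   0   0   0   0   1   1   1   1   1   1   1
  2   0   0   0   0   0   5   5   5   5   5   5   5   5   6   6
  3   0   0   0   0   0   5   5   5   5   5  10  10  10  10  10
  4   0   0   0   0   0   5   5   5   5   5  10  10  10  10  10
  5   0   0   0   0   0   5   5   5   5   5  10  10  10  10  10
  6   0   0   0   0   0   5   5   9   9   9  10  10  14  14  14

5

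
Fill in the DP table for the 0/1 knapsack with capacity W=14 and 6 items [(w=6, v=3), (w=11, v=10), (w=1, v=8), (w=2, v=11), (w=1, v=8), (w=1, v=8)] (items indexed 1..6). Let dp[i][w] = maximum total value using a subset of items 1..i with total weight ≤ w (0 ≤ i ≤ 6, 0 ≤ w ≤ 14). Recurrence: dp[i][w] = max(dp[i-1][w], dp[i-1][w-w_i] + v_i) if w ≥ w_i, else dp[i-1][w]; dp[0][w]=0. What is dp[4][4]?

19

i\w   0   1   2   3   4   5   6   7   8   9  10  11  12  13  14
  0   0   0   0   0   0   0   0   0   0   0   0   0   0   0   0
  1   0   0   0   0   0   0   3   3   3   3   3   3   3   3   3
  2   0   0   0   0   0   0   3   3   3   3   3  10  10  10  10
  3   0   8   8   8   8   8   8  11  11  11  11  11  18  18  18
  4   0   8  11  19  19  19  19  19  19  22  22  22  22  22  29
  5   0   8  16  19  27  27  27  27  27  27  30  30  30  30  30
  6   0   8  16  24  27  35  35  35  35  35  35  38  38  38  38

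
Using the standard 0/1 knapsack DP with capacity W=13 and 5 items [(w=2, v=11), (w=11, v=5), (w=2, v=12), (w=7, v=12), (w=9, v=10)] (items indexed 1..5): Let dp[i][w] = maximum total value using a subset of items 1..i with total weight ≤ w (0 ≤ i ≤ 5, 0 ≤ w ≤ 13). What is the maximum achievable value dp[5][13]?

i\w   0   1   2   3   4   5   6   7   8   9  10  11  12  13
  0   0   0   0   0   0   0   0   0   0   0   0   0   0   0
  1   0   0  11  11  11  11  11  11  11  11  11  11  11  11
  2   0   0  11  11  11  11  11  11  11  11  11  11  11  16
  3   0   0  12  12  23  23  23  23  23  23  23  23  23  23
  4   0   0  12  12  23  23  23  23  23  24  24  35  35  35
  5   0   0  12  12  23  23  23  23  23  24  24  35  35  35

35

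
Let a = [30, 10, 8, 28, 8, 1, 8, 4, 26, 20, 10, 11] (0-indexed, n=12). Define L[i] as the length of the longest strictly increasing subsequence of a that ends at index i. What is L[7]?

   i    0    1    2    3    4    5    6    7    8    9   10   11
a[i]   30   10    8   28    8    1    8    4   26   20   10   11
L[i]    1    1    1    2    1    1    2    2    3    3    3    4

2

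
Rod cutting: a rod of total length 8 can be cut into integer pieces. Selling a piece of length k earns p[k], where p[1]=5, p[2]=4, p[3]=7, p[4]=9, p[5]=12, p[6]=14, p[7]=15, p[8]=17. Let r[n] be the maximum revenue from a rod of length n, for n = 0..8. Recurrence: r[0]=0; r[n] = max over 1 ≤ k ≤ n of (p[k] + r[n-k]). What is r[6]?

   n    0    1    2    3    4    5    6    7    8
r[n]    0    5   10   15   20   25   30   35   40

30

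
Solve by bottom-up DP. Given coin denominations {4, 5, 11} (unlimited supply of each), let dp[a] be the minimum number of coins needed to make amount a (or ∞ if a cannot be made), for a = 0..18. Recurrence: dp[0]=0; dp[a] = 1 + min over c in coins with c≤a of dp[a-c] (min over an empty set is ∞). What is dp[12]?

3

 a  0  1  2  3  4  5  6  7  8  9 10 11 12 13 14 15 16 17 18
dp  0  -  -  -  1  1  -  -  2  2  2  1  3  3  3  2  2  4  4
(- denotes ∞ / unreachable)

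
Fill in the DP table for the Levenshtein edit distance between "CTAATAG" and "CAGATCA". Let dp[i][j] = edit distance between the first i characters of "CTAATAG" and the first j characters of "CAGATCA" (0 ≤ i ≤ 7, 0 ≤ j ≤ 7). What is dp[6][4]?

3

   ''  C  A  G  A  T  C  A
''  0  1  2  3  4  5  6  7
 C  1  0  1  2  3  4  5  6
 T  2  1  1  2  3  3  4  5
 A  3  2  1  2  2  3  4  4
 A  4  3  2  2  2  3  4  4
 T  5  4  3  3  3  2  3  4
 A  6  5  4  4  3  3  3  3
 G  7  6  5  4  4  4  4  4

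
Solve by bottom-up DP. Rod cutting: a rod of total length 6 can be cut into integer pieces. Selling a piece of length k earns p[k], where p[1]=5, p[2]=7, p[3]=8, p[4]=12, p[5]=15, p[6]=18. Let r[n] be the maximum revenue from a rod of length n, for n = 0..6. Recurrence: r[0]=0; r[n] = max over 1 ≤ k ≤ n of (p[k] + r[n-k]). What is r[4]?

   n    0    1    2    3    4    5    6
r[n]    0    5   10   15   20   25   30

20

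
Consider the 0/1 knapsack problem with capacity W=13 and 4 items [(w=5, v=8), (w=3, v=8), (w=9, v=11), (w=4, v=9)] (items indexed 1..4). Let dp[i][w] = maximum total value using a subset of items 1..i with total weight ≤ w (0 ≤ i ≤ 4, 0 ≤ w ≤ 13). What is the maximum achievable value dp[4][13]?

25

i\w   0   1   2   3   4   5   6   7   8   9  10  11  12  13
  0   0   0   0   0   0   0   0   0   0   0   0   0   0   0
  1   0   0   0   0   0   8   8   8   8   8   8   8   8   8
  2   0   0   0   8   8   8   8   8  16  16  16  16  16  16
  3   0   0   0   8   8   8   8   8  16  16  16  16  19  19
  4   0   0   0   8   9   9   9  17  17  17  17  17  25  25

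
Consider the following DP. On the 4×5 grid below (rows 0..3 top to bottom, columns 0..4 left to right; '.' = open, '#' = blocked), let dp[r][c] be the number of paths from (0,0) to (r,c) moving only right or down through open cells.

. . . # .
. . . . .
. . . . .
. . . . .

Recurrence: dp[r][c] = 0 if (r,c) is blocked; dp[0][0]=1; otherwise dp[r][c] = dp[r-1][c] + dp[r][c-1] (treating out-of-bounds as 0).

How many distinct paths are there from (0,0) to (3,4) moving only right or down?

r\c   0   1   2   3   4
  0   1   1   1   0   0
  1   1   2   3   3   3
  2   1   3   6   9  12
  3   1   4  10  19  31

31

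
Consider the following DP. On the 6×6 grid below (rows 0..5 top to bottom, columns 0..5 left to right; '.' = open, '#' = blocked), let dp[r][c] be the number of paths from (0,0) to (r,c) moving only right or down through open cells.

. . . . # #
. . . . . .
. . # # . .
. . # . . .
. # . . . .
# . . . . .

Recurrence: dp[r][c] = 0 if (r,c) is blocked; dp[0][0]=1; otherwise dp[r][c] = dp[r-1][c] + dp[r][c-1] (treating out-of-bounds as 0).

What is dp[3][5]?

r\c   0   1   2   3   4   5
  0   1   1   1   1   0   0
  1   1   2   3   4   4   4
  2   1   3   0   0   4   8
  3   1   4   0   0   4  12
  4   1   0   0   0   4  16
  5   0   0   0   0   4  20

12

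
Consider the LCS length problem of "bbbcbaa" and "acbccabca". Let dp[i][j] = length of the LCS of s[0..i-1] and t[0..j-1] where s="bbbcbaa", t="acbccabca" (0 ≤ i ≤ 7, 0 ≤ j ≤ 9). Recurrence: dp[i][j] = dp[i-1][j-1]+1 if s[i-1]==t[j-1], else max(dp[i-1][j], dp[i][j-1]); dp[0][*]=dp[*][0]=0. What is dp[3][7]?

2

   ''  a  c  b  c  c  a  b  c  a
''  0  0  0  0  0  0  0  0  0  0
 b  0  0  0  1  1  1  1  1  1  1
 b  0  0  0  1  1  1  1  2  2  2
 b  0  0  0  1  1  1  1  2  2  2
 c  0  0  1  1  2  2  2  2  3  3
 b  0  0  1  2  2  2  2  3  3  3
 a  0  1  1  2  2  2  3  3  3  4
 a  0  1  1  2  2  2  3  3  3  4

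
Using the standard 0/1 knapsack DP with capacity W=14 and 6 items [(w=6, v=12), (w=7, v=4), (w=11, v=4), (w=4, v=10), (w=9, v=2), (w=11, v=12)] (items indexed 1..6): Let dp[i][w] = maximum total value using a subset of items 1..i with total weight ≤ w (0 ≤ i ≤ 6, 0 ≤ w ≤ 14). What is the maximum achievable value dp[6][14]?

i\w   0   1   2   3   4   5   6   7   8   9  10  11  12  13  14
  0   0   0   0   0   0   0   0   0   0   0   0   0   0   0   0
  1   0   0   0   0   0   0  12  12  12  12  12  12  12  12  12
  2   0   0   0   0   0   0  12  12  12  12  12  12  12  16  16
  3   0   0   0   0   0   0  12  12  12  12  12  12  12  16  16
  4   0   0   0   0  10  10  12  12  12  12  22  22  22  22  22
  5   0   0   0   0  10  10  12  12  12  12  22  22  22  22  22
  6   0   0   0   0  10  10  12  12  12  12  22  22  22  22  22

22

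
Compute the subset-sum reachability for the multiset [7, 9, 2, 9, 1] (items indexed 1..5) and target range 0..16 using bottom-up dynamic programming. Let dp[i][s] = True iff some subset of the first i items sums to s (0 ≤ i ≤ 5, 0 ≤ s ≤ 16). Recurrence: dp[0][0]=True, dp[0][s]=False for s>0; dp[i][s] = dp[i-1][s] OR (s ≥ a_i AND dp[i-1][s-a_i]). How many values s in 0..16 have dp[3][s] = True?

i\s   0   1   2   3   4   5   6   7   8   9  10  11  12  13  14  15  16
  0   T   F   F   F   F   F   F   F   F   F   F   F   F   F   F   F   F
  1   T   F   F   F   F   F   F   T   F   F   F   F   F   F   F   F   F
  2   T   F   F   F   F   F   F   T   F   T   F   F   F   F   F   F   T
  3   T   F   T   F   F   F   F   T   F   T   F   T   F   F   F   F   T
  4   T   F   T   F   F   F   F   T   F   T   F   T   F   F   F   F   T
  5   T   T   T   T   F   F   F   T   T   T   T   T   T   F   F   F   T

6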